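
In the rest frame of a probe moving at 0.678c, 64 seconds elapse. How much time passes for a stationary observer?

Proper time Δt₀ = 64 seconds
γ = 1/√(1 - 0.678²) = 1.3604
Δt = γΔt₀ = 1.3604 × 64 = 87.07 seconds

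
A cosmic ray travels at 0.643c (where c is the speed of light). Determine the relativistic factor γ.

v/c = 0.643, so (v/c)² = 0.413449
1 - (v/c)² = 0.586551
γ = 1/√(0.586551) = 1.306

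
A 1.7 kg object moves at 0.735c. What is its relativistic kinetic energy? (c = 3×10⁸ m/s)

γ = 1/√(1 - 0.735²) = 1.4748
γ - 1 = 0.4748
KE = (γ-1)mc² = 0.4748 × 1.7 × (3×10⁸)² = 7.264×10¹⁶ J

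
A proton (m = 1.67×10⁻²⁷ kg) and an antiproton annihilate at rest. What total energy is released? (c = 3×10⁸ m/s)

Both particles have the same rest mass, so total mass = 2m
E = 2m·c² = 2 × 1.67×10⁻²⁷ × (3×10⁸)²
= 2 × 1.67×10⁻²⁷ × 9×10¹⁶
= 3.006×10⁻¹⁰ J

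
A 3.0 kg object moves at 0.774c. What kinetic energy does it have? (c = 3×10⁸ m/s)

γ = 1/√(1 - 0.774²) = 1.5793
γ - 1 = 0.5793
KE = (γ-1)mc² = 0.5793 × 3.0 × (3×10⁸)² = 1.564×10¹⁷ J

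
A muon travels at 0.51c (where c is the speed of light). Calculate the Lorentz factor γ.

v/c = 0.51, so (v/c)² = 0.2601
1 - (v/c)² = 0.7399
γ = 1/√(0.7399) = 1.163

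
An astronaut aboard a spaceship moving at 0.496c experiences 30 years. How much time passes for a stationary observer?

Proper time Δt₀ = 30 years
γ = 1/√(1 - 0.496²) = 1.1516
Δt = γΔt₀ = 1.1516 × 30 = 34.55 years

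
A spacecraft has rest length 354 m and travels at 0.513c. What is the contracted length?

Proper length L₀ = 354 m
γ = 1/√(1 - 0.513²) = 1.165
L = L₀/γ = 354/1.165 = 303.9 m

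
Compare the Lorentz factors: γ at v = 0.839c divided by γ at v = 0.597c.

γ₁ = 1/√(1 - 0.839²) = 1.838
γ₂ = 1/√(1 - 0.597²) = 1.247
γ₁/γ₂ = 1.838/1.247 = 1.474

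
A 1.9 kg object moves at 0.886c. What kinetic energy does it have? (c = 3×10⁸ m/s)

γ = 1/√(1 - 0.886²) = 2.157
γ - 1 = 1.157
KE = (γ-1)mc² = 1.157 × 1.9 × (3×10⁸)² = 1.978×10¹⁷ J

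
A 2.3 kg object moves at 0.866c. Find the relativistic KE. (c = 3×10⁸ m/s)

γ = 1/√(1 - 0.866²) = 1.9998
γ - 1 = 0.9998
KE = (γ-1)mc² = 0.9998 × 2.3 × (3×10⁸)² = 2.070×10¹⁷ J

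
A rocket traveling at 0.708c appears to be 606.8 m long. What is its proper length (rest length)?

Contracted length L = 606.8 m
γ = 1/√(1 - 0.708²) = 1.416
L₀ = γL = 1.416 × 606.8 = 859.2 m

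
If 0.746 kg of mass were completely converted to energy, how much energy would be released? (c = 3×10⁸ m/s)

Using E = mc²:
c² = (3×10⁸)² = 9×10¹⁶ m²/s²
E = 0.746 × 9×10¹⁶ = 6.714×10¹⁶ J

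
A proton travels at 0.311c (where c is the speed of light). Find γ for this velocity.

v/c = 0.311, so (v/c)² = 0.096721
1 - (v/c)² = 0.903279
γ = 1/√(0.903279) = 1.052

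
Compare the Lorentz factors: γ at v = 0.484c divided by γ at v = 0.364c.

γ₁ = 1/√(1 - 0.484²) = 1.143
γ₂ = 1/√(1 - 0.364²) = 1.074
γ₁/γ₂ = 1.143/1.074 = 1.064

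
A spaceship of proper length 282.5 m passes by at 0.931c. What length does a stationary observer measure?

Proper length L₀ = 282.5 m
γ = 1/√(1 - 0.931²) = 2.740
L = L₀/γ = 282.5/2.740 = 103.1 m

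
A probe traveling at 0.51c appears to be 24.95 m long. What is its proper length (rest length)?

Contracted length L = 24.95 m
γ = 1/√(1 - 0.51²) = 1.1626
L₀ = γL = 1.1626 × 24.95 = 29.01 m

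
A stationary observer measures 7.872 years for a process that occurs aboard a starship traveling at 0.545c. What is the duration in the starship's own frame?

Dilated time Δt = 7.872 years
γ = 1/√(1 - 0.545²) = 1.1927
Δt₀ = Δt/γ = 7.872/1.1927 = 6.600 years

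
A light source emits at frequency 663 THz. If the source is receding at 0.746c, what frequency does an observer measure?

β = v/c = 0.746
(1-β)/(1+β) = 0.254/1.746 = 0.1455
Doppler factor = √(0.1455) = 0.3814
f_obs = 663 × 0.3814 = 252.9 THz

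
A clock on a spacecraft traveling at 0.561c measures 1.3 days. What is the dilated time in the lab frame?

Proper time Δt₀ = 1.3 days
γ = 1/√(1 - 0.561²) = 1.208
Δt = γΔt₀ = 1.208 × 1.3 = 1.570 days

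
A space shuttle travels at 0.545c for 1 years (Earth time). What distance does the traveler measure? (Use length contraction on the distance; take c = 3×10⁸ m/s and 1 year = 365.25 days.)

Earth distance: d = v × t = 0.545c × 1 yr = 5.1597×10¹⁵ m
γ = 1.1927
d' = d/γ = 5.1597×10¹⁵/1.1927 = 4.326×10¹⁵ m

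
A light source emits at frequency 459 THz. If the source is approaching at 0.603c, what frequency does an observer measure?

β = v/c = 0.603
(1+β)/(1-β) = 1.603/0.397 = 4.0378
Doppler factor = √(4.0378) = 2.0094
f_obs = 459 × 2.0094 = 922.3 THz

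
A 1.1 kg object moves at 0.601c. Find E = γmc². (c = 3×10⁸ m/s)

γ = 1/√(1 - 0.601²) = 1.2512
mc² = 1.1 × (3×10⁸)² = 9.900×10¹⁶ J
E = γmc² = 1.2512 × 9.900×10¹⁶ = 1.239×10¹⁷ J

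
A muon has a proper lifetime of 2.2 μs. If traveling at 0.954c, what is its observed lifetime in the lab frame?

Proper lifetime τ₀ = 2.2 μs
γ = 1/√(1 - 0.954²) = 3.3355
τ = γτ₀ = 3.3355 × 2.2 μs = 7.338 μs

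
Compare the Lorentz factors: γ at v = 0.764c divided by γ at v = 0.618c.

γ₁ = 1/√(1 - 0.764²) = 1.5499
γ₂ = 1/√(1 - 0.618²) = 1.2720
γ₁/γ₂ = 1.5499/1.2720 = 1.218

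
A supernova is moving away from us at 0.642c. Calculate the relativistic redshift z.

β = 0.642
(1+β)/(1-β) = 1.642/0.358 = 4.587
√(4.587) = 2.142
z = 2.142 - 1 = 1.142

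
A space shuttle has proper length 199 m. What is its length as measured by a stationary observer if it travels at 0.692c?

Proper length L₀ = 199 m
γ = 1/√(1 - 0.692²) = 1.385
L = L₀/γ = 199/1.385 = 143.7 m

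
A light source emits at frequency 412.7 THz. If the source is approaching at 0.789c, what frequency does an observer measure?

β = v/c = 0.789
(1+β)/(1-β) = 1.789/0.211 = 8.479
Doppler factor = √(8.479) = 2.912
f_obs = 412.7 × 2.912 = 1202 THz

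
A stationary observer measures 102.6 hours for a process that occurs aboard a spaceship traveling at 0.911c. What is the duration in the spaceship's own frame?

Dilated time Δt = 102.6 hours
γ = 1/√(1 - 0.911²) = 2.425
Δt₀ = Δt/γ = 102.6/2.425 = 42.31 hours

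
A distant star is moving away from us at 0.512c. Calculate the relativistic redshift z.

β = 0.512
(1+β)/(1-β) = 1.512/0.488 = 3.0984
√(3.0984) = 1.7602
z = 1.7602 - 1 = 0.7602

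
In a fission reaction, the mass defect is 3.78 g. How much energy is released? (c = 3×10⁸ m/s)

Convert mass defect: Δm = 3.78 g = 0.00378 kg
E = Δm·c² = 0.00378 × (3×10⁸)²
= 0.00378 × 9×10¹⁶ = 3.402×10¹⁴ J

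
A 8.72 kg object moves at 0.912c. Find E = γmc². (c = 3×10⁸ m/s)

γ = 1/√(1 - 0.912²) = 2.438
mc² = 8.72 × (3×10⁸)² = 7.848×10¹⁷ J
E = γmc² = 2.438 × 7.848×10¹⁷ = 1.913×10¹⁸ J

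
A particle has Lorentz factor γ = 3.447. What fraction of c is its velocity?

From γ = 1/√(1 - v²/c²):
1/γ² = 1/3.447² = 0.08416
v²/c² = 1 - 0.08416 = 0.9158
v/c = √(0.9158) = 0.9570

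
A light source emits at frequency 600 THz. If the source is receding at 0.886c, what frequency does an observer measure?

β = v/c = 0.886
(1-β)/(1+β) = 0.114/1.886 = 0.06045
Doppler factor = √(0.06045) = 0.2459
f_obs = 600 × 0.2459 = 147.5 THz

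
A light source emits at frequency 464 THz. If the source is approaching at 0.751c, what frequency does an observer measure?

β = v/c = 0.751
(1+β)/(1-β) = 1.751/0.249 = 7.032
Doppler factor = √(7.032) = 2.6518
f_obs = 464 × 2.6518 = 1230 THz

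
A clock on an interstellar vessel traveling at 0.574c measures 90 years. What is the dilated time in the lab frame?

Proper time Δt₀ = 90 years
γ = 1/√(1 - 0.574²) = 1.221
Δt = γΔt₀ = 1.221 × 90 = 109.9 years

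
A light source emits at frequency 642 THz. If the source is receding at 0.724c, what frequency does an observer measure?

β = v/c = 0.724
(1-β)/(1+β) = 0.276/1.724 = 0.1601
Doppler factor = √(0.1601) = 0.4001
f_obs = 642 × 0.4001 = 256.9 THz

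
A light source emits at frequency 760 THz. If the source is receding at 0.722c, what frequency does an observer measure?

β = v/c = 0.722
(1-β)/(1+β) = 0.278/1.722 = 0.16144
Doppler factor = √(0.16144) = 0.4018
f_obs = 760 × 0.4018 = 305.4 THz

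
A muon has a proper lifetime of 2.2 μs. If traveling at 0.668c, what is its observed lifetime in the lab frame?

Proper lifetime τ₀ = 2.2 μs
γ = 1/√(1 - 0.668²) = 1.3438
τ = γτ₀ = 1.3438 × 2.2 μs = 2.956 μs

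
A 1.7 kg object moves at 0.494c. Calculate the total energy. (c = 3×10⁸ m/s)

γ = 1/√(1 - 0.494²) = 1.150
mc² = 1.7 × (3×10⁸)² = 1.530×10¹⁷ J
E = γmc² = 1.150 × 1.530×10¹⁷ = 1.760×10¹⁷ J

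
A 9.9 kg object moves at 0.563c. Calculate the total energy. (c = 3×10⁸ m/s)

γ = 1/√(1 - 0.563²) = 1.210
mc² = 9.9 × (3×10⁸)² = 8.910×10¹⁷ J
E = γmc² = 1.210 × 8.910×10¹⁷ = 1.078×10¹⁸ J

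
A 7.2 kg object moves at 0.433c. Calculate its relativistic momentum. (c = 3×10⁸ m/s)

γ = 1/√(1 - 0.433²) = 1.1094
v = 0.433 × 3×10⁸ = 1.299×10⁸ m/s
p = γmv = 1.1094 × 7.2 × 1.299×10⁸ = 1.038×10⁹ kg·m/s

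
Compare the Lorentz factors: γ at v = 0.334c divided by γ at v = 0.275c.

γ₁ = 1/√(1 - 0.334²) = 1.061
γ₂ = 1/√(1 - 0.275²) = 1.040
γ₁/γ₂ = 1.061/1.040 = 1.020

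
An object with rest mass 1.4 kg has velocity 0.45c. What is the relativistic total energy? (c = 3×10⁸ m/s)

γ = 1/√(1 - 0.45²) = 1.120
mc² = 1.4 × (3×10⁸)² = 1.260×10¹⁷ J
E = γmc² = 1.120 × 1.260×10¹⁷ = 1.411×10¹⁷ J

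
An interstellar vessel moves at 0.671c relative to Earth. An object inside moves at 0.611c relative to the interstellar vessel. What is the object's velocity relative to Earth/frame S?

u = (u' + v)/(1 + u'v/c²)
Numerator: 0.611 + 0.671 = 1.282
Denominator: 1 + 0.409981 = 1.409981
u = 1.282/1.409981 = 0.9092c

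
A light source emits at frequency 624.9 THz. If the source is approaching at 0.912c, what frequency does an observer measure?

β = v/c = 0.912
(1+β)/(1-β) = 1.912/0.088 = 21.727
Doppler factor = √(21.727) = 4.661
f_obs = 624.9 × 4.661 = 2913 THz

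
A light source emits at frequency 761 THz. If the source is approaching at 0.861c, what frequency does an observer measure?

β = v/c = 0.861
(1+β)/(1-β) = 1.861/0.139 = 13.3885
Doppler factor = √(13.3885) = 3.65903
f_obs = 761 × 3.65903 = 2785 THz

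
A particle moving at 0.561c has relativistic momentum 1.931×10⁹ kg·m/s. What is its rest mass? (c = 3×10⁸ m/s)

γ = 1/√(1 - 0.561²) = 1.208
v = 0.561 × 3×10⁸ = 1.683×10⁸ m/s
m = p/(γv) = 1.931×10⁹/(1.208 × 1.683×10⁸) = 9.498 kg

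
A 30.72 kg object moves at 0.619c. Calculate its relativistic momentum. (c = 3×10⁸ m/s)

γ = 1/√(1 - 0.619²) = 1.2733
v = 0.619 × 3×10⁸ = 1.857×10⁸ m/s
p = γmv = 1.2733 × 30.72 × 1.857×10⁸ = 7.264×10⁹ kg·m/s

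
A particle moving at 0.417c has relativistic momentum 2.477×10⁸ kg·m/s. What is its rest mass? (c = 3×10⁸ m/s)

γ = 1/√(1 - 0.417²) = 1.100
v = 0.417 × 3×10⁸ = 1.251×10⁸ m/s
m = p/(γv) = 2.477×10⁸/(1.100 × 1.251×10⁸) = 1.800 kg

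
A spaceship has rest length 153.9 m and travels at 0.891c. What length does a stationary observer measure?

Proper length L₀ = 153.9 m
γ = 1/√(1 - 0.891²) = 2.2026
L = L₀/γ = 153.9/2.2026 = 69.87 m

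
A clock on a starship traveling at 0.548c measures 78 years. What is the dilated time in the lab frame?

Proper time Δt₀ = 78 years
γ = 1/√(1 - 0.548²) = 1.1955
Δt = γΔt₀ = 1.1955 × 78 = 93.25 years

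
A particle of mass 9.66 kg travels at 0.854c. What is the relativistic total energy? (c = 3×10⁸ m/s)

γ = 1/√(1 - 0.854²) = 1.922
mc² = 9.66 × (3×10⁸)² = 8.694×10¹⁷ J
E = γmc² = 1.922 × 8.694×10¹⁷ = 1.671×10¹⁸ J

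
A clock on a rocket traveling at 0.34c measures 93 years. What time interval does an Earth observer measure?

Proper time Δt₀ = 93 years
γ = 1/√(1 - 0.34²) = 1.0633
Δt = γΔt₀ = 1.0633 × 93 = 98.89 years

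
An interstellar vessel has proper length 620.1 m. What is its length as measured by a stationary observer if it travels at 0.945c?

Proper length L₀ = 620.1 m
γ = 1/√(1 - 0.945²) = 3.057
L = L₀/γ = 620.1/3.057 = 202.8 m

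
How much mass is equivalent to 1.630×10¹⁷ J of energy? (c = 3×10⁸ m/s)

From E = mc², we get m = E/c²
c² = (3×10⁸)² = 9×10¹⁶ m²/s²
m = 1.630×10¹⁷ / 9×10¹⁶ = 1.811 kg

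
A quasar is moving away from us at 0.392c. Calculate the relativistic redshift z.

β = 0.392
(1+β)/(1-β) = 1.392/0.608 = 2.2895
√(2.2895) = 1.5131
z = 1.5131 - 1 = 0.5131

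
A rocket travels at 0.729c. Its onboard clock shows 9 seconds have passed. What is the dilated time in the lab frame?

Proper time Δt₀ = 9 seconds
γ = 1/√(1 - 0.729²) = 1.461
Δt = γΔt₀ = 1.461 × 9 = 13.15 seconds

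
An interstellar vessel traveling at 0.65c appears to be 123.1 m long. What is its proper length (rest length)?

Contracted length L = 123.1 m
γ = 1/√(1 - 0.65²) = 1.316
L₀ = γL = 1.316 × 123.1 = 162.0 m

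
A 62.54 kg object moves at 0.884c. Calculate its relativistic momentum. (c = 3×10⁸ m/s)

γ = 1/√(1 - 0.884²) = 2.139
v = 0.884 × 3×10⁸ = 2.652×10⁸ m/s
p = γmv = 2.139 × 62.54 × 2.652×10⁸ = 3.548×10¹⁰ kg·m/s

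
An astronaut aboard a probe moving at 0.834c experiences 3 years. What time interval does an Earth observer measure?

Proper time Δt₀ = 3 years
γ = 1/√(1 - 0.834²) = 1.8124
Δt = γΔt₀ = 1.8124 × 3 = 5.437 years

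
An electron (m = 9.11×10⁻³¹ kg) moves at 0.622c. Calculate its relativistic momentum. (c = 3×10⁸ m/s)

γ = 1/√(1 - 0.622²) = 1.277
v = 0.622 × 3×10⁸ = 1.866×10⁸ m/s
p = γmv = 1.277 × 9.11×10⁻³¹ × 1.866×10⁸ = 2.171×10⁻²² kg·m/s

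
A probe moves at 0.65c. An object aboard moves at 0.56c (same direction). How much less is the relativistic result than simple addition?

Classical: u' + v = 0.56 + 0.65 = 1.21c
Relativistic: u = (0.56 + 0.65)/(1 + 0.364) = 1.21/1.364 = 0.8871c
Difference: 1.21 - 0.8871 = 0.3229c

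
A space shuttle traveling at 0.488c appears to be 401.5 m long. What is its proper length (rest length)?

Contracted length L = 401.5 m
γ = 1/√(1 - 0.488²) = 1.1457
L₀ = γL = 1.1457 × 401.5 = 460.0 m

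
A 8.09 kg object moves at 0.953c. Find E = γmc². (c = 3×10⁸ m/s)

γ = 1/√(1 - 0.953²) = 3.301
mc² = 8.09 × (3×10⁸)² = 7.281×10¹⁷ J
E = γmc² = 3.301 × 7.281×10¹⁷ = 2.403×10¹⁸ J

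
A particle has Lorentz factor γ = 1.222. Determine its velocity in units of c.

From γ = 1/√(1 - v²/c²):
1/γ² = 1/1.222² = 0.6697
v²/c² = 1 - 0.6697 = 0.3303
v/c = √(0.3303) = 0.5747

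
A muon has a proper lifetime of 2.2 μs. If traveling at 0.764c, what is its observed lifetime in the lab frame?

Proper lifetime τ₀ = 2.2 μs
γ = 1/√(1 - 0.764²) = 1.550
τ = γτ₀ = 1.550 × 2.2 μs = 3.410 μs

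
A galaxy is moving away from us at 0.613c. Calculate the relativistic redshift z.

β = 0.613
(1+β)/(1-β) = 1.613/0.387 = 4.168
√(4.168) = 2.042
z = 2.042 - 1 = 1.042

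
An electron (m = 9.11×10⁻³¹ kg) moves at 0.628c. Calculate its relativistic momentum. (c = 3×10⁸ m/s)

γ = 1/√(1 - 0.628²) = 1.285
v = 0.628 × 3×10⁸ = 1.884×10⁸ m/s
p = γmv = 1.285 × 9.11×10⁻³¹ × 1.884×10⁸ = 2.205×10⁻²² kg·m/s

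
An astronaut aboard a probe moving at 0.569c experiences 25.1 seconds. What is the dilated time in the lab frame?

Proper time Δt₀ = 25.1 seconds
γ = 1/√(1 - 0.569²) = 1.216
Δt = γΔt₀ = 1.216 × 25.1 = 30.52 seconds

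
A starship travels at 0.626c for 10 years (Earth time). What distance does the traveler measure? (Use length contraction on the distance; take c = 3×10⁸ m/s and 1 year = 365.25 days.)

Earth distance: d = v × t = 0.626c × 10 yr = 5.9265×10¹⁶ m
γ = 1.2823
d' = d/γ = 5.9265×10¹⁶/1.2823 = 4.622×10¹⁶ m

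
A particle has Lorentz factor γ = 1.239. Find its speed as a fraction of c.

From γ = 1/√(1 - v²/c²):
1/γ² = 1/1.239² = 0.6514
v²/c² = 1 - 0.6514 = 0.3486
v/c = √(0.3486) = 0.5904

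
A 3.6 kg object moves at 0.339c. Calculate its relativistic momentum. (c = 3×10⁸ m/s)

γ = 1/√(1 - 0.339²) = 1.063
v = 0.339 × 3×10⁸ = 1.017×10⁸ m/s
p = γmv = 1.063 × 3.6 × 1.017×10⁸ = 3.892×10⁸ kg·m/s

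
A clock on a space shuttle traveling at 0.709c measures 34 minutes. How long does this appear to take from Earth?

Proper time Δt₀ = 34 minutes
γ = 1/√(1 - 0.709²) = 1.418
Δt = γΔt₀ = 1.418 × 34 = 48.21 minutes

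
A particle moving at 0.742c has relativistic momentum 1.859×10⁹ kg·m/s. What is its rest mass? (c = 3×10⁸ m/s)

γ = 1/√(1 - 0.742²) = 1.4916
v = 0.742 × 3×10⁸ = 2.226×10⁸ m/s
m = p/(γv) = 1.859×10⁹/(1.4916 × 2.226×10⁸) = 5.599 kg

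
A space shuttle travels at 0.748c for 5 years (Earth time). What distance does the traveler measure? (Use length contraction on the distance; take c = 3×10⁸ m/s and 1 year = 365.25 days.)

Earth distance: d = v × t = 0.748c × 5 yr = 3.541×10¹⁶ m
γ = 1.507
d' = d/γ = 3.541×10¹⁶/1.507 = 2.350×10¹⁶ m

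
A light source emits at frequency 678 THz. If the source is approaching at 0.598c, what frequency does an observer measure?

β = v/c = 0.598
(1+β)/(1-β) = 1.598/0.402 = 3.975
Doppler factor = √(3.975) = 1.994
f_obs = 678 × 1.994 = 1352 THz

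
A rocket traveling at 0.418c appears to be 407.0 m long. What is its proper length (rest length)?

Contracted length L = 407.0 m
γ = 1/√(1 - 0.418²) = 1.1008
L₀ = γL = 1.1008 × 407.0 = 448.0 m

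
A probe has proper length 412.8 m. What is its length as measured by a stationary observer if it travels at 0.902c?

Proper length L₀ = 412.8 m
γ = 1/√(1 - 0.902²) = 2.316
L = L₀/γ = 412.8/2.316 = 178.2 m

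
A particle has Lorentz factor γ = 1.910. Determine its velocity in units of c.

From γ = 1/√(1 - v²/c²):
1/γ² = 1/1.910² = 0.2741
v²/c² = 1 - 0.2741 = 0.7259
v/c = √(0.7259) = 0.8520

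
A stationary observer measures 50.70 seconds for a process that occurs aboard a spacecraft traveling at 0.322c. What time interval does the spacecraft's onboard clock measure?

Dilated time Δt = 50.70 seconds
γ = 1/√(1 - 0.322²) = 1.0563
Δt₀ = Δt/γ = 50.70/1.0563 = 48.00 seconds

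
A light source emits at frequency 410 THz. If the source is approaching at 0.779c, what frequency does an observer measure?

β = v/c = 0.779
(1+β)/(1-β) = 1.779/0.221 = 8.050
Doppler factor = √(8.050) = 2.837
f_obs = 410 × 2.837 = 1163 THz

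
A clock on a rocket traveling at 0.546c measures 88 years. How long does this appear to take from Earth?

Proper time Δt₀ = 88 years
γ = 1/√(1 - 0.546²) = 1.1936
Δt = γΔt₀ = 1.1936 × 88 = 105.0 years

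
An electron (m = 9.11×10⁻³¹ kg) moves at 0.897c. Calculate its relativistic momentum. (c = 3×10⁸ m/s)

γ = 1/√(1 - 0.897²) = 2.2623
v = 0.897 × 3×10⁸ = 2.691×10⁸ m/s
p = γmv = 2.2623 × 9.11×10⁻³¹ × 2.691×10⁸ = 5.546×10⁻²² kg·m/s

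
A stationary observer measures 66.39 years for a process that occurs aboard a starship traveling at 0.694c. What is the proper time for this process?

Dilated time Δt = 66.39 years
γ = 1/√(1 - 0.694²) = 1.389
Δt₀ = Δt/γ = 66.39/1.389 = 47.80 years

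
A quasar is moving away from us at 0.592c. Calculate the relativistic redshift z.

β = 0.592
(1+β)/(1-β) = 1.592/0.408 = 3.902
√(3.902) = 1.9753
z = 1.9753 - 1 = 0.9753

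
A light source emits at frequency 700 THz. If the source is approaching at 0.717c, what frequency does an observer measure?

β = v/c = 0.717
(1+β)/(1-β) = 1.717/0.283 = 6.067
Doppler factor = √(6.067) = 2.463
f_obs = 700 × 2.463 = 1724 THz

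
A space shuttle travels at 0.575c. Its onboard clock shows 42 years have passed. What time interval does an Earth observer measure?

Proper time Δt₀ = 42 years
γ = 1/√(1 - 0.575²) = 1.2223
Δt = γΔt₀ = 1.2223 × 42 = 51.34 years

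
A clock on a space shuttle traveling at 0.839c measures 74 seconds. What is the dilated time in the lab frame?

Proper time Δt₀ = 74 seconds
γ = 1/√(1 - 0.839²) = 1.838
Δt = γΔt₀ = 1.838 × 74 = 136.0 seconds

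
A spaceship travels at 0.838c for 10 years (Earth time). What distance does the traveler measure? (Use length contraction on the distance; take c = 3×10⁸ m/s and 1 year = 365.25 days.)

Earth distance: d = v × t = 0.838c × 10 yr = 7.9336×10¹⁶ m
γ = 1.8326
d' = d/γ = 7.9336×10¹⁶/1.8326 = 4.329×10¹⁶ m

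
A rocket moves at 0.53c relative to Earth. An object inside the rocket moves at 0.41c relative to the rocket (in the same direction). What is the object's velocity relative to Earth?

u = (u' + v)/(1 + u'v/c²)
Numerator: 0.41 + 0.53 = 0.94
Denominator: 1 + 0.2173 = 1.2173
u = 0.94/1.2173 = 0.7722c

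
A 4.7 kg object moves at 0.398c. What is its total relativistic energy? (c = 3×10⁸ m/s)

γ = 1/√(1 - 0.398²) = 1.090
mc² = 4.7 × (3×10⁸)² = 4.230×10¹⁷ J
E = γmc² = 1.090 × 4.230×10¹⁷ = 4.611×10¹⁷ J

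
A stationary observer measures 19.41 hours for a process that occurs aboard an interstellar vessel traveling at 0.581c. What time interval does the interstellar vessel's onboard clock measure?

Dilated time Δt = 19.41 hours
γ = 1/√(1 - 0.581²) = 1.2286
Δt₀ = Δt/γ = 19.41/1.2286 = 15.80 hours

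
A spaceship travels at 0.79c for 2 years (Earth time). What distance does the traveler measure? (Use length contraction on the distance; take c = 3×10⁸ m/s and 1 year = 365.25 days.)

Earth distance: d = v × t = 0.79c × 2 yr = 1.4958×10¹⁶ m
γ = 1.6310
d' = d/γ = 1.4958×10¹⁶/1.6310 = 9.171×10¹⁵ m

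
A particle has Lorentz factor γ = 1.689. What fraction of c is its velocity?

From γ = 1/√(1 - v²/c²):
1/γ² = 1/1.689² = 0.3505
v²/c² = 1 - 0.3505 = 0.6495
v/c = √(0.6495) = 0.8059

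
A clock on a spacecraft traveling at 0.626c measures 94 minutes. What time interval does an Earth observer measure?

Proper time Δt₀ = 94 minutes
γ = 1/√(1 - 0.626²) = 1.282
Δt = γΔt₀ = 1.282 × 94 = 120.5 minutes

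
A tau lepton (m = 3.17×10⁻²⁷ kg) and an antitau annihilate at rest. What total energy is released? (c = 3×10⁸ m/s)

Both particles have the same rest mass, so total mass = 2m
E = 2m·c² = 2 × 3.17×10⁻²⁷ × (3×10⁸)²
= 2 × 3.17×10⁻²⁷ × 9×10¹⁶
= 5.706×10⁻¹⁰ J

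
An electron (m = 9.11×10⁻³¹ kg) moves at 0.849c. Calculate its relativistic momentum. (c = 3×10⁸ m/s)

γ = 1/√(1 - 0.849²) = 1.8925
v = 0.849 × 3×10⁸ = 2.547×10⁸ m/s
p = γmv = 1.8925 × 9.11×10⁻³¹ × 2.547×10⁸ = 4.391×10⁻²² kg·m/s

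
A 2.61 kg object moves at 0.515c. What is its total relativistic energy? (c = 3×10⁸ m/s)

γ = 1/√(1 - 0.515²) = 1.1666
mc² = 2.61 × (3×10⁸)² = 2.349×10¹⁷ J
E = γmc² = 1.1666 × 2.349×10¹⁷ = 2.740×10¹⁷ J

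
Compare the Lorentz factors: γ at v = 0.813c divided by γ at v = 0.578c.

γ₁ = 1/√(1 - 0.813²) = 1.71743
γ₂ = 1/√(1 - 0.578²) = 1.22543
γ₁/γ₂ = 1.71743/1.22543 = 1.401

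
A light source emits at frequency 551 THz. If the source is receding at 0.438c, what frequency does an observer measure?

β = v/c = 0.438
(1-β)/(1+β) = 0.562/1.438 = 0.39082
Doppler factor = √(0.39082) = 0.6252
f_obs = 551 × 0.6252 = 344.5 THz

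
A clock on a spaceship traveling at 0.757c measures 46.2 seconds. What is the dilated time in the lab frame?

Proper time Δt₀ = 46.2 seconds
γ = 1/√(1 - 0.757²) = 1.53042
Δt = γΔt₀ = 1.53042 × 46.2 = 70.71 seconds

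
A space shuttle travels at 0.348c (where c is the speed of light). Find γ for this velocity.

v/c = 0.348, so (v/c)² = 0.121104
1 - (v/c)² = 0.878896
γ = 1/√(0.878896) = 1.067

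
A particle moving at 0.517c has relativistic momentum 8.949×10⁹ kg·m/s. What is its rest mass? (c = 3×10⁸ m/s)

γ = 1/√(1 - 0.517²) = 1.1682
v = 0.517 × 3×10⁸ = 1.551×10⁸ m/s
m = p/(γv) = 8.949×10⁹/(1.1682 × 1.551×10⁸) = 49.39 kg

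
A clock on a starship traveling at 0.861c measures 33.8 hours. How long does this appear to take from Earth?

Proper time Δt₀ = 33.8 hours
γ = 1/√(1 - 0.861²) = 1.9662
Δt = γΔt₀ = 1.9662 × 33.8 = 66.46 hours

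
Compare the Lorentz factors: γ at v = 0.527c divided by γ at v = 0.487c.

γ₁ = 1/√(1 - 0.527²) = 1.177
γ₂ = 1/√(1 - 0.487²) = 1.145
γ₁/γ₂ = 1.177/1.145 = 1.028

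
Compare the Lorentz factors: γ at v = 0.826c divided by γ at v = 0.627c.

γ₁ = 1/√(1 - 0.826²) = 1.774
γ₂ = 1/√(1 - 0.627²) = 1.284
γ₁/γ₂ = 1.774/1.284 = 1.382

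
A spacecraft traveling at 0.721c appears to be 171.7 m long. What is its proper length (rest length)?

Contracted length L = 171.7 m
γ = 1/√(1 - 0.721²) = 1.443
L₀ = γL = 1.443 × 171.7 = 247.8 m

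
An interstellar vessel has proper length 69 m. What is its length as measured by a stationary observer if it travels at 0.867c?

Proper length L₀ = 69 m
γ = 1/√(1 - 0.867²) = 2.007
L = L₀/γ = 69/2.007 = 34.38 m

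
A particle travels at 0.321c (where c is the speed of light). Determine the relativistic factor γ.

v/c = 0.321, so (v/c)² = 0.103041
1 - (v/c)² = 0.896959
γ = 1/√(0.896959) = 1.056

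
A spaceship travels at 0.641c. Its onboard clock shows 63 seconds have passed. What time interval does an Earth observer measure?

Proper time Δt₀ = 63 seconds
γ = 1/√(1 - 0.641²) = 1.3029
Δt = γΔt₀ = 1.3029 × 63 = 82.08 seconds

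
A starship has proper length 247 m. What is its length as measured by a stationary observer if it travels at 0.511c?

Proper length L₀ = 247 m
γ = 1/√(1 - 0.511²) = 1.1634
L = L₀/γ = 247/1.1634 = 212.3 m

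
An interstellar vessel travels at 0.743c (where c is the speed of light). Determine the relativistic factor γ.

v/c = 0.743, so (v/c)² = 0.552049
1 - (v/c)² = 0.447951
γ = 1/√(0.447951) = 1.494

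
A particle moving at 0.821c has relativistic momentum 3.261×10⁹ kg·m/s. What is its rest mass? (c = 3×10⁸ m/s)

γ = 1/√(1 - 0.821²) = 1.7515
v = 0.821 × 3×10⁸ = 2.463×10⁸ m/s
m = p/(γv) = 3.261×10⁹/(1.7515 × 2.463×10⁸) = 7.559 kg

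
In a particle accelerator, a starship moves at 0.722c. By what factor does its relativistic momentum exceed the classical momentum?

p_rel = γmv, p_class = mv
Ratio = γ = 1/√(1 - 0.722²)
= 1/√(0.478716) = 1.445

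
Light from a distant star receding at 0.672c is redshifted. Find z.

β = 0.672
(1+β)/(1-β) = 1.672/0.328 = 5.098
√(5.098) = 2.258
z = 2.258 - 1 = 1.258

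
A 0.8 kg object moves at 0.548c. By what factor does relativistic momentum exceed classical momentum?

p_rel = γmv, p_class = mv
Ratio = γ = 1/√(1 - 0.548²) = 1.195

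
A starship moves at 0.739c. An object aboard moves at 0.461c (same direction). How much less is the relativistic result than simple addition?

Classical: u' + v = 0.461 + 0.739 = 1.2c
Relativistic: u = (0.461 + 0.739)/(1 + 0.340679) = 1.2/1.340679 = 0.8951c
Difference: 1.2 - 0.8951 = 0.3049c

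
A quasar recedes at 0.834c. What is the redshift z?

β = 0.834
(1+β)/(1-β) = 1.834/0.166 = 11.05
√(11.05) = 3.324
z = 3.324 - 1 = 2.324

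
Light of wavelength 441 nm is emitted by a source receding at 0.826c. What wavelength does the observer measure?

β = 0.826
Wavelength Doppler factor = √(1.826/0.174) = √(10.4943) = 3.2395
λ_obs = 441 × 3.2395 = 1429 nm (redshift)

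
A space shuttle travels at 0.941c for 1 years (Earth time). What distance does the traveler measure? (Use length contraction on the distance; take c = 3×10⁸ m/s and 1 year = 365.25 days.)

Earth distance: d = v × t = 0.941c × 1 yr = 8.909×10¹⁵ m
γ = 2.955
d' = d/γ = 8.909×10¹⁵/2.955 = 3.015×10¹⁵ m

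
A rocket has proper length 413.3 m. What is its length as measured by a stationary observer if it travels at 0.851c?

Proper length L₀ = 413.3 m
γ = 1/√(1 - 0.851²) = 1.904
L = L₀/γ = 413.3/1.904 = 217.1 m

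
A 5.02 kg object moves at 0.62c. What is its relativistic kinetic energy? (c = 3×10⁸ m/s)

γ = 1/√(1 - 0.62²) = 1.2745
γ - 1 = 0.2745
KE = (γ-1)mc² = 0.2745 × 5.02 × (3×10⁸)² = 1.240×10¹⁷ J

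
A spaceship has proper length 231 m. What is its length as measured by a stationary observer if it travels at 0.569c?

Proper length L₀ = 231 m
γ = 1/√(1 - 0.569²) = 1.216
L = L₀/γ = 231/1.216 = 190.0 m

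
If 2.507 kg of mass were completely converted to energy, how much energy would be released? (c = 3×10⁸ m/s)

Using E = mc²:
c² = (3×10⁸)² = 9×10¹⁶ m²/s²
E = 2.507 × 9×10¹⁶ = 2.256×10¹⁷ J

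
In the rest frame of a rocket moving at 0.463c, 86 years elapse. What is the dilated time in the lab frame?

Proper time Δt₀ = 86 years
γ = 1/√(1 - 0.463²) = 1.1282
Δt = γΔt₀ = 1.1282 × 86 = 97.03 years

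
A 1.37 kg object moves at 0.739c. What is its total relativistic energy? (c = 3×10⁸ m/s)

γ = 1/√(1 - 0.739²) = 1.484
mc² = 1.37 × (3×10⁸)² = 1.233×10¹⁷ J
E = γmc² = 1.484 × 1.233×10¹⁷ = 1.830×10¹⁷ J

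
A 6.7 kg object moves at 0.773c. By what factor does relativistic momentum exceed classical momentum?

p_rel = γmv, p_class = mv
Ratio = γ = 1/√(1 - 0.773²) = 1.576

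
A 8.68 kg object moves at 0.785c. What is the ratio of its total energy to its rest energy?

E = γmc², E₀ = mc²
E/E₀ = γ = 1/√(1 - 0.785²) = 1.614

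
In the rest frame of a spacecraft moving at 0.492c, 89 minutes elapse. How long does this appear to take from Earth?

Proper time Δt₀ = 89 minutes
γ = 1/√(1 - 0.492²) = 1.1486
Δt = γΔt₀ = 1.1486 × 89 = 102.2 minutes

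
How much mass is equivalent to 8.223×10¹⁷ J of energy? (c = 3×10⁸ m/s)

From E = mc², we get m = E/c²
c² = (3×10⁸)² = 9×10¹⁶ m²/s²
m = 8.223×10¹⁷ / 9×10¹⁶ = 9.137 kg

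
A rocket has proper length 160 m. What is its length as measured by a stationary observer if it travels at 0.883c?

Proper length L₀ = 160 m
γ = 1/√(1 - 0.883²) = 2.1305
L = L₀/γ = 160/2.1305 = 75.10 m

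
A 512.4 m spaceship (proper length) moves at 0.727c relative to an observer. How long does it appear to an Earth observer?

Proper length L₀ = 512.4 m
γ = 1/√(1 - 0.727²) = 1.4564
L = L₀/γ = 512.4/1.4564 = 351.8 m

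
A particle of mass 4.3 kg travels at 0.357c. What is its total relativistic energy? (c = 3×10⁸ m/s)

γ = 1/√(1 - 0.357²) = 1.0705
mc² = 4.3 × (3×10⁸)² = 3.870×10¹⁷ J
E = γmc² = 1.0705 × 3.870×10¹⁷ = 4.143×10¹⁷ J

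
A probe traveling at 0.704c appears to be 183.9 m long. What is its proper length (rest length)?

Contracted length L = 183.9 m
γ = 1/√(1 - 0.704²) = 1.408
L₀ = γL = 1.408 × 183.9 = 258.9 m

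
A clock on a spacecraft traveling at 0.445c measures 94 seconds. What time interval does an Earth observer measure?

Proper time Δt₀ = 94 seconds
γ = 1/√(1 - 0.445²) = 1.117
Δt = γΔt₀ = 1.117 × 94 = 105.0 seconds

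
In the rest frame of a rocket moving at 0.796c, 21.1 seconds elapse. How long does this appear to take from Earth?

Proper time Δt₀ = 21.1 seconds
γ = 1/√(1 - 0.796²) = 1.652
Δt = γΔt₀ = 1.652 × 21.1 = 34.86 seconds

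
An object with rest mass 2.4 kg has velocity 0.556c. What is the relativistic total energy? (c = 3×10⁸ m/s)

γ = 1/√(1 - 0.556²) = 1.2031
mc² = 2.4 × (3×10⁸)² = 2.160×10¹⁷ J
E = γmc² = 1.2031 × 2.160×10¹⁷ = 2.599×10¹⁷ J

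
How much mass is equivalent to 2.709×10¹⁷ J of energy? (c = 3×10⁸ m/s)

From E = mc², we get m = E/c²
c² = (3×10⁸)² = 9×10¹⁶ m²/s²
m = 2.709×10¹⁷ / 9×10¹⁶ = 3.010 kg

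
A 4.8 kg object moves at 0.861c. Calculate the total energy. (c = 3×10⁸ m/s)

γ = 1/√(1 - 0.861²) = 1.9662
mc² = 4.8 × (3×10⁸)² = 4.320×10¹⁷ J
E = γmc² = 1.9662 × 4.320×10¹⁷ = 8.494×10¹⁷ J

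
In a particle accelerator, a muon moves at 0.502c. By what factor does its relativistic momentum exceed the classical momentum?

p_rel = γmv, p_class = mv
Ratio = γ = 1/√(1 - 0.502²)
= 1/√(0.747996) = 1.156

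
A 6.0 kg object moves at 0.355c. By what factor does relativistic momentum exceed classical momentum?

p_rel = γmv, p_class = mv
Ratio = γ = 1/√(1 - 0.355²) = 1.070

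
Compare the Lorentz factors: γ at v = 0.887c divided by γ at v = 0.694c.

γ₁ = 1/√(1 - 0.887²) = 2.166
γ₂ = 1/√(1 - 0.694²) = 1.389
γ₁/γ₂ = 2.166/1.389 = 1.559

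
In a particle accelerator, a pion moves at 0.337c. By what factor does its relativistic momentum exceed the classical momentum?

p_rel = γmv, p_class = mv
Ratio = γ = 1/√(1 - 0.337²)
= 1/√(0.886431) = 1.062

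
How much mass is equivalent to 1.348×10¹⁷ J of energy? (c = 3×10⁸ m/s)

From E = mc², we get m = E/c²
c² = (3×10⁸)² = 9×10¹⁶ m²/s²
m = 1.348×10¹⁷ / 9×10¹⁶ = 1.498 kg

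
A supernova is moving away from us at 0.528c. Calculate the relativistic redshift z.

β = 0.528
(1+β)/(1-β) = 1.528/0.472 = 3.237
√(3.237) = 1.7992
z = 1.7992 - 1 = 0.7992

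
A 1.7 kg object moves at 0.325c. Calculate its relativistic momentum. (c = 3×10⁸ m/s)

γ = 1/√(1 - 0.325²) = 1.0574
v = 0.325 × 3×10⁸ = 9.750×10⁷ m/s
p = γmv = 1.0574 × 1.7 × 9.750×10⁷ = 1.753×10⁸ kg·m/s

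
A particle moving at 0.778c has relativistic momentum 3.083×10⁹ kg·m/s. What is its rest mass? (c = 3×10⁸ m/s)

γ = 1/√(1 - 0.778²) = 1.5917
v = 0.778 × 3×10⁸ = 2.334×10⁸ m/s
m = p/(γv) = 3.083×10⁹/(1.5917 × 2.334×10⁸) = 8.299 kg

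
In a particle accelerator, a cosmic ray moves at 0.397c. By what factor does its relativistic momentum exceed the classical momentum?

p_rel = γmv, p_class = mv
Ratio = γ = 1/√(1 - 0.397²)
= 1/√(0.842391) = 1.090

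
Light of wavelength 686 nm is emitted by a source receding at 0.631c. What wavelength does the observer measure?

β = 0.631
Wavelength Doppler factor = √(1.631/0.369) = √(4.420) = 2.102
λ_obs = 686 × 2.102 = 1442 nm (redshift)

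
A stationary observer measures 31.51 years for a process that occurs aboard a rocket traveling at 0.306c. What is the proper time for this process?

Dilated time Δt = 31.51 years
γ = 1/√(1 - 0.306²) = 1.0504
Δt₀ = Δt/γ = 31.51/1.0504 = 30.00 years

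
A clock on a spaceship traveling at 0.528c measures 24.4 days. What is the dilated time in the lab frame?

Proper time Δt₀ = 24.4 days
γ = 1/√(1 - 0.528²) = 1.1775
Δt = γΔt₀ = 1.1775 × 24.4 = 28.73 days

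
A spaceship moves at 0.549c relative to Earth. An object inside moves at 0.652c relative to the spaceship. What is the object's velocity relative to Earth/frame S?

u = (u' + v)/(1 + u'v/c²)
Numerator: 0.652 + 0.549 = 1.201
Denominator: 1 + 0.357948 = 1.357948
u = 1.201/1.357948 = 0.8844c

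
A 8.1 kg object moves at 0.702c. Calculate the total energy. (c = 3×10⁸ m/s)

γ = 1/√(1 - 0.702²) = 1.404
mc² = 8.1 × (3×10⁸)² = 7.290×10¹⁷ J
E = γmc² = 1.404 × 7.290×10¹⁷ = 1.024×10¹⁸ J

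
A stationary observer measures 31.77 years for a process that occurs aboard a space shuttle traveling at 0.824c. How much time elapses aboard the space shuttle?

Dilated time Δt = 31.77 years
γ = 1/√(1 - 0.824²) = 1.765
Δt₀ = Δt/γ = 31.77/1.765 = 18.00 years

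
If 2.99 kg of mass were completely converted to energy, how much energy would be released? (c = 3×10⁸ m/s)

Using E = mc²:
c² = (3×10⁸)² = 9×10¹⁶ m²/s²
E = 2.99 × 9×10¹⁶ = 2.691×10¹⁷ J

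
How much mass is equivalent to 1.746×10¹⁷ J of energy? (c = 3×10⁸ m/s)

From E = mc², we get m = E/c²
c² = (3×10⁸)² = 9×10¹⁶ m²/s²
m = 1.746×10¹⁷ / 9×10¹⁶ = 1.940 kg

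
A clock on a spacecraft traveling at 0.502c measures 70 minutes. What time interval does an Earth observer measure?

Proper time Δt₀ = 70 minutes
γ = 1/√(1 - 0.502²) = 1.15625
Δt = γΔt₀ = 1.15625 × 70 = 80.94 minutes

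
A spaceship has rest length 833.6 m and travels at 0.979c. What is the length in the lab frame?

Proper length L₀ = 833.6 m
γ = 1/√(1 - 0.979²) = 4.905
L = L₀/γ = 833.6/4.905 = 169.9 m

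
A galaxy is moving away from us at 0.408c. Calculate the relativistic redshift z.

β = 0.408
(1+β)/(1-β) = 1.408/0.592 = 2.3784
√(2.3784) = 1.5422
z = 1.5422 - 1 = 0.5422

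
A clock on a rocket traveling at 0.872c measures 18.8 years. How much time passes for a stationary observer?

Proper time Δt₀ = 18.8 years
γ = 1/√(1 - 0.872²) = 2.043
Δt = γΔt₀ = 2.043 × 18.8 = 38.41 years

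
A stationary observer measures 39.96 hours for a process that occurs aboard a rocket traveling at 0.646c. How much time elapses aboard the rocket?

Dilated time Δt = 39.96 hours
γ = 1/√(1 - 0.646²) = 1.310
Δt₀ = Δt/γ = 39.96/1.310 = 30.50 hours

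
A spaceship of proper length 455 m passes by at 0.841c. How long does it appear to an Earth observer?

Proper length L₀ = 455 m
γ = 1/√(1 - 0.841²) = 1.848
L = L₀/γ = 455/1.848 = 246.2 m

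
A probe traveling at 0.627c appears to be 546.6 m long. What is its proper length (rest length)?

Contracted length L = 546.6 m
γ = 1/√(1 - 0.627²) = 1.2837
L₀ = γL = 1.2837 × 546.6 = 701.7 m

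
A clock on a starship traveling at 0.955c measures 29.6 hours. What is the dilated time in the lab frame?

Proper time Δt₀ = 29.6 hours
γ = 1/√(1 - 0.955²) = 3.3715
Δt = γΔt₀ = 3.3715 × 29.6 = 99.80 hours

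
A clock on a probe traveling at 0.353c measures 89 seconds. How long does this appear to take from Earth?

Proper time Δt₀ = 89 seconds
γ = 1/√(1 - 0.353²) = 1.0688
Δt = γΔt₀ = 1.0688 × 89 = 95.12 seconds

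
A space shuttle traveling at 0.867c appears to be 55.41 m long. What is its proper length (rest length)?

Contracted length L = 55.41 m
γ = 1/√(1 - 0.867²) = 2.007
L₀ = γL = 2.007 × 55.41 = 111.2 m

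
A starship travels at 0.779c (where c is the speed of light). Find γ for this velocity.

v/c = 0.779, so (v/c)² = 0.606841
1 - (v/c)² = 0.393159
γ = 1/√(0.393159) = 1.595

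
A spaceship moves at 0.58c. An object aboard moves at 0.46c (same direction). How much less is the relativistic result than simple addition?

Classical: u' + v = 0.46 + 0.58 = 1.04c
Relativistic: u = (0.46 + 0.58)/(1 + 0.2668) = 1.04/1.2668 = 0.8210c
Difference: 1.04 - 0.8210 = 0.2190c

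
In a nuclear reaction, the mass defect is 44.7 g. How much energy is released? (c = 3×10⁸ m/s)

Convert mass defect: Δm = 44.7 g = 0.0447 kg
E = Δm·c² = 0.0447 × (3×10⁸)²
= 0.0447 × 9×10¹⁶ = 4.023×10¹⁵ J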